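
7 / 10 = 0.70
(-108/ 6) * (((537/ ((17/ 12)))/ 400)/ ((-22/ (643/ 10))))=9322857/ 187000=49.85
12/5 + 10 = 12.40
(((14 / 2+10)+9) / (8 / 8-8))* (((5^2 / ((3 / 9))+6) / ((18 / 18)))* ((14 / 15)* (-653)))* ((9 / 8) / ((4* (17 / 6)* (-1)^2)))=6188481 / 340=18201.41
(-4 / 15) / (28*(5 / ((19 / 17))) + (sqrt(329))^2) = -76 / 129465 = -0.00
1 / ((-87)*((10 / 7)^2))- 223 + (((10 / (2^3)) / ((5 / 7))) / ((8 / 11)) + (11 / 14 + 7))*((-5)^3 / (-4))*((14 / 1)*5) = 3072410741 / 139200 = 22071.92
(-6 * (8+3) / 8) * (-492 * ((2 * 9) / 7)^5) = 7669756512 / 16807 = 456342.98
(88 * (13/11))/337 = 104/337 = 0.31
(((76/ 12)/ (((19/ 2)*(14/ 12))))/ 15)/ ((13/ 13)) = 4/ 105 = 0.04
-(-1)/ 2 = 1/ 2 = 0.50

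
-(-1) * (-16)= -16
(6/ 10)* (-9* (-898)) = 24246/ 5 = 4849.20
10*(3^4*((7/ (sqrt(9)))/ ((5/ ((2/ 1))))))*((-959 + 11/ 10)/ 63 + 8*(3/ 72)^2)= -11484.30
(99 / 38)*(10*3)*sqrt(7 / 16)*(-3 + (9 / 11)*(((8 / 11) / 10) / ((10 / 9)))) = -240651*sqrt(7) / 4180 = -152.32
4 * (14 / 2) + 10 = 38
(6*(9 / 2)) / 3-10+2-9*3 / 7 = -20 / 7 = -2.86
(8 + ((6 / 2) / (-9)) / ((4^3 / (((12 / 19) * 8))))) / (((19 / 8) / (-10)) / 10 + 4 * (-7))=-40400 / 141987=-0.28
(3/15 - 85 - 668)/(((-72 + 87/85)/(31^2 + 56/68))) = 61545164/6033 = 10201.42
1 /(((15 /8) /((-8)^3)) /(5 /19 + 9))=-720896 /285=-2529.46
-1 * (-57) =57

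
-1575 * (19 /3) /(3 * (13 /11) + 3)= -36575 /24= -1523.96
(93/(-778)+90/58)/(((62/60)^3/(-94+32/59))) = -2405347407000/19828263989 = -121.31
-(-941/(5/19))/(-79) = -17879/395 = -45.26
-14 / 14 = -1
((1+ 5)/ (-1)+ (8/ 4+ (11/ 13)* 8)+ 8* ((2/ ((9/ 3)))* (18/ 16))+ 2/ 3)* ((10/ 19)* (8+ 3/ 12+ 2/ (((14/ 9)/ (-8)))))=-920/ 91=-10.11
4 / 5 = 0.80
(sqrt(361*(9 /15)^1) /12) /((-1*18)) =-19*sqrt(15) /1080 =-0.07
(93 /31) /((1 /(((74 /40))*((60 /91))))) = 333 /91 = 3.66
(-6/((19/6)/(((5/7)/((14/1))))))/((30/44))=-132/931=-0.14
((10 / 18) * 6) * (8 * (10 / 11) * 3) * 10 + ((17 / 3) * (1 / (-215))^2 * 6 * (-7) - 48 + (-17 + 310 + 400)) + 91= 744034982 / 508475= 1463.27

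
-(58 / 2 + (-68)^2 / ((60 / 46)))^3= -154085483138131 / 3375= -45654957966.85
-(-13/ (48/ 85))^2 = -1221025/ 2304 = -529.96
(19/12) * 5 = 95/12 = 7.92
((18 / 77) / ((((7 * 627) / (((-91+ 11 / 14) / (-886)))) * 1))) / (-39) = -1263 / 9082599526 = -0.00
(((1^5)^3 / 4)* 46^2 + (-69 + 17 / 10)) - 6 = 4557 / 10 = 455.70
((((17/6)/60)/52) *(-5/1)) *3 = -17/1248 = -0.01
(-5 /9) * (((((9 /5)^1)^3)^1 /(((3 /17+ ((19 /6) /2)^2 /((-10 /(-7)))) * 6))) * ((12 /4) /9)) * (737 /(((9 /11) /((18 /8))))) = -44653356 /236395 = -188.89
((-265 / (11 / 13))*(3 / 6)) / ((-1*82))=3445 / 1804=1.91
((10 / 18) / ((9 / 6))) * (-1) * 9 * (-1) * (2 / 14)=10 / 21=0.48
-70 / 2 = -35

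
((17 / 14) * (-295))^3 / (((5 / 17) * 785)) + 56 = -85743172047 / 430808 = -199028.74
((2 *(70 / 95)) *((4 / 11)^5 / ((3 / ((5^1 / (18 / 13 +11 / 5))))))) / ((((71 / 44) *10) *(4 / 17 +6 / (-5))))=-158412800 / 566035569231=-0.00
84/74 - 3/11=351/407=0.86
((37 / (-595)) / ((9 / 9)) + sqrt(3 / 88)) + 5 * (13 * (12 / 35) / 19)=sqrt(66) / 44 + 12557 / 11305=1.30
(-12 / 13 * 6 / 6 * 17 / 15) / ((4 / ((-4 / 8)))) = 17 / 130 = 0.13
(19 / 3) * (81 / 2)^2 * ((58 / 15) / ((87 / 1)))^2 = 513 / 25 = 20.52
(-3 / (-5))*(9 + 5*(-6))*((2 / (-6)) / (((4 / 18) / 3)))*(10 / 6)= 189 / 2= 94.50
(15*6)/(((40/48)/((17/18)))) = 102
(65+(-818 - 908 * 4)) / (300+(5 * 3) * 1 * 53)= -877 / 219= -4.00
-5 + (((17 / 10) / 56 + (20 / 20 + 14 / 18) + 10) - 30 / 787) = 26853131 / 3966480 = 6.77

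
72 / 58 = 36 / 29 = 1.24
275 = 275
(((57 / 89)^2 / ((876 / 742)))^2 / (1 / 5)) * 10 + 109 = 76924982070227 / 668706804578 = 115.04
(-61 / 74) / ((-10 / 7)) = 427 / 740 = 0.58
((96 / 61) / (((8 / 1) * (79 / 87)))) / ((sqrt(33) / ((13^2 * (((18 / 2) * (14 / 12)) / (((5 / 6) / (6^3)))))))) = 800313696 * sqrt(33) / 265045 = 17345.93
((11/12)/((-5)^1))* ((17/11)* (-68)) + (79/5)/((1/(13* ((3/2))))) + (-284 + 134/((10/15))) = 7331/30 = 244.37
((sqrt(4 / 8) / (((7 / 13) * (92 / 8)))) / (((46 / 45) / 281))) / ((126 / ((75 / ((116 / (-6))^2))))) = 12328875 * sqrt(2) / 348792976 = 0.05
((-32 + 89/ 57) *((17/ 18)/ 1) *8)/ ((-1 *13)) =117980/ 6669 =17.69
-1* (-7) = 7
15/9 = 5/3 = 1.67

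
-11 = -11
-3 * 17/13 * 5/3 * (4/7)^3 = -5440/4459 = -1.22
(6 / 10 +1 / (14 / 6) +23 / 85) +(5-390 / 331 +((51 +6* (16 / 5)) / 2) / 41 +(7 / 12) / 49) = 116061493 / 19379388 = 5.99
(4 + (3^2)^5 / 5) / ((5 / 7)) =16539.32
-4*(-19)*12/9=304/3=101.33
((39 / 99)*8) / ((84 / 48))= 416 / 231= 1.80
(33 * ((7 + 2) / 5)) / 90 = 33 / 50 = 0.66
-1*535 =-535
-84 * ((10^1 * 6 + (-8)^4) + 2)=-349272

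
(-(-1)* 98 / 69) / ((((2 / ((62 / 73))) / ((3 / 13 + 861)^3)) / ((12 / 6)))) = 2842399904262912 / 3688763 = 770556390.93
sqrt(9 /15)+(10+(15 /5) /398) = sqrt(15) /5+3983 /398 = 10.78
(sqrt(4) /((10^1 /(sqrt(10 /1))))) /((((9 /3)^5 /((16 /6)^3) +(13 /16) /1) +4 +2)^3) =134217728 * sqrt(10) /5073860738245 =0.00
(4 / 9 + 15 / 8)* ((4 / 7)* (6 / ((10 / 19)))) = 3173 / 210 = 15.11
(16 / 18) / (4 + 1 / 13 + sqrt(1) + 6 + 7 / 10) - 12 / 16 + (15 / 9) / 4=-0.26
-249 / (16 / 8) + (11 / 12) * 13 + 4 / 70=-47261 / 420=-112.53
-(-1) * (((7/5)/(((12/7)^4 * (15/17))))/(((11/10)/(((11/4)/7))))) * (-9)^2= 40817/7680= 5.31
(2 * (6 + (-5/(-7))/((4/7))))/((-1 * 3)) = -29/6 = -4.83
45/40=9/8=1.12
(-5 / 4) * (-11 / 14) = 55 / 56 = 0.98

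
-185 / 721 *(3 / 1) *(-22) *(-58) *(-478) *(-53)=-24883539.69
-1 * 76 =-76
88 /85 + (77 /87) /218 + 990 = 1597664453 /1612110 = 991.04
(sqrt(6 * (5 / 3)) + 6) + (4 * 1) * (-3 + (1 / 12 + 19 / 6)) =sqrt(10) + 7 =10.16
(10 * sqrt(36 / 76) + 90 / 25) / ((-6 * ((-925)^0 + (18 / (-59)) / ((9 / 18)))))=-295 * sqrt(19) / 437-177 / 115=-4.48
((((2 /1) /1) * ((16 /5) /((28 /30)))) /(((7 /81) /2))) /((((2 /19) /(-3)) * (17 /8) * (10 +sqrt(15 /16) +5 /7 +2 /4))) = -2226797568 /11645459 +7091712 * sqrt(15) /1663637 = -174.71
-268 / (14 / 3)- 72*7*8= -28626 / 7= -4089.43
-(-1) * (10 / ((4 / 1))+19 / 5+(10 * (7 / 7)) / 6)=239 / 30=7.97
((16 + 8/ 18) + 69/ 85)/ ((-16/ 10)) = -13201/ 1224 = -10.79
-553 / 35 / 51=-79 / 255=-0.31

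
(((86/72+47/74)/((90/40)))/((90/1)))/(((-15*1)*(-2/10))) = 2437/809190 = 0.00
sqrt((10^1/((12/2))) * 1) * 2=2 * sqrt(15)/3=2.58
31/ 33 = 0.94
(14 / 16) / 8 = 7 / 64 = 0.11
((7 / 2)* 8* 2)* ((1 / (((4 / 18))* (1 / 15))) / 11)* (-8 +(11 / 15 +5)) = -8568 / 11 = -778.91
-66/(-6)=11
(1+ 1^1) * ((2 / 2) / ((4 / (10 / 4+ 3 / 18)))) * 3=4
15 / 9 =5 / 3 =1.67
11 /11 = 1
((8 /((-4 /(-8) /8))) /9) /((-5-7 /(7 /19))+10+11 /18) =-256 /241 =-1.06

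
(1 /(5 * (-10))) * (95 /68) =-19 /680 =-0.03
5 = 5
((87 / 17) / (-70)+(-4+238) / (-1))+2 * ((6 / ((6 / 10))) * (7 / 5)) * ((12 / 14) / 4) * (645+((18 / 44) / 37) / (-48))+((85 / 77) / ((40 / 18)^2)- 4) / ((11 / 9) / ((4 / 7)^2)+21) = 50193089228031 / 13805342320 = 3635.77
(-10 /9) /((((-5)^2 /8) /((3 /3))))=-16 /45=-0.36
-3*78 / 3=-78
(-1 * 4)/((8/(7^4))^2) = -5764801/16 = -360300.06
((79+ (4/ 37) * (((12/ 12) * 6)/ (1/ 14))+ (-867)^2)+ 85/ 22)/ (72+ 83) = 611949689/ 126170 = 4850.20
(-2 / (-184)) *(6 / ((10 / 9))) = 27 / 460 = 0.06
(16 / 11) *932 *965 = 14390080 / 11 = 1308189.09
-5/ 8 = -0.62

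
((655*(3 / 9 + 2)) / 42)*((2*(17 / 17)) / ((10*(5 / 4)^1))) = 262 / 45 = 5.82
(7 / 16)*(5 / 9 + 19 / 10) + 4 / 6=2507 / 1440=1.74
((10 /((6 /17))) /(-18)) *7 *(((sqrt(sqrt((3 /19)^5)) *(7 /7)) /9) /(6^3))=-595 *19^(3 /4) *3^(1 /4) /12632112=-0.00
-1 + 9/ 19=-0.53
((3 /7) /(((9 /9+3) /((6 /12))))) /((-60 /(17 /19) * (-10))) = 17 /212800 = 0.00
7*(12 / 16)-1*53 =-191 / 4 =-47.75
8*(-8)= -64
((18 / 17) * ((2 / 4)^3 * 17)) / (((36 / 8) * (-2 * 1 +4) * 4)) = 1 / 16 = 0.06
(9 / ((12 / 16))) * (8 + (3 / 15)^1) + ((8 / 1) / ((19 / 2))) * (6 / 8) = 9408 / 95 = 99.03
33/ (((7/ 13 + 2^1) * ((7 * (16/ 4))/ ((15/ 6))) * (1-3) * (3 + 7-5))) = -13/ 112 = -0.12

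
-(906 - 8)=-898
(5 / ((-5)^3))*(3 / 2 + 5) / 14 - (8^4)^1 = -2867213 / 700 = -4096.02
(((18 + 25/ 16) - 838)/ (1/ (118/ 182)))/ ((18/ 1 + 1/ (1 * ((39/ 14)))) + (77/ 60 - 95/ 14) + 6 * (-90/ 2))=3863025/ 1872004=2.06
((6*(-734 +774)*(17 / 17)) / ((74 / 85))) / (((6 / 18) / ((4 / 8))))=15300 / 37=413.51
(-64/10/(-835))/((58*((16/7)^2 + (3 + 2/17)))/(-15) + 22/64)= -0.00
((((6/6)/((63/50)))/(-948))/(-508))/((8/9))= 25/13484352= 0.00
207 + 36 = 243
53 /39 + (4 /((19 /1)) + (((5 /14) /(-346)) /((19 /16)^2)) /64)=26759272 /17049669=1.57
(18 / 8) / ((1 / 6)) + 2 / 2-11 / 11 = 27 / 2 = 13.50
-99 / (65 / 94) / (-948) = 1551 / 10270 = 0.15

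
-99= -99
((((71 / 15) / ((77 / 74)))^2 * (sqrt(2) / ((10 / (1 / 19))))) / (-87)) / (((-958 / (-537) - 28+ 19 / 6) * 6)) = 2470604182 * sqrt(2) / 272941615051875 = 0.00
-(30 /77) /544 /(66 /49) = -35 /65824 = -0.00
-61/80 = -0.76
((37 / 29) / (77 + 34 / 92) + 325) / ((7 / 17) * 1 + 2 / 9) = 512.65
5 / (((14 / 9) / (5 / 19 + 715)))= 305775 / 133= 2299.06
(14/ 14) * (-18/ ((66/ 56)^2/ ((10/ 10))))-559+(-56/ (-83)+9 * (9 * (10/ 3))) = -3025795/ 10043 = -301.28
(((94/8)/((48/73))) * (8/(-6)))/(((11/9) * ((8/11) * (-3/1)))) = 3431/384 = 8.93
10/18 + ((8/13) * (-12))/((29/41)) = -33539/3393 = -9.88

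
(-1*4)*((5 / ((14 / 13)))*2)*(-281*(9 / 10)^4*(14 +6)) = 23967333 / 175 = 136956.19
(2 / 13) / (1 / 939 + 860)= 1878 / 10498033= 0.00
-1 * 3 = -3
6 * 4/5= 24/5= 4.80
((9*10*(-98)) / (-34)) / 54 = 245 / 51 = 4.80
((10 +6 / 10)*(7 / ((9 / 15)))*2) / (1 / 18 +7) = 4452 / 127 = 35.06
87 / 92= 0.95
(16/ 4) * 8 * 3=96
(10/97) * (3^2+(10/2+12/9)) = 460/291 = 1.58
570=570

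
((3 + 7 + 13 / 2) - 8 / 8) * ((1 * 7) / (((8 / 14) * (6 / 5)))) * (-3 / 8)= -7595 / 128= -59.34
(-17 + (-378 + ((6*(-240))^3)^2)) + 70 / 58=258566912999423988580 / 29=8916100448255999606.21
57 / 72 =19 / 24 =0.79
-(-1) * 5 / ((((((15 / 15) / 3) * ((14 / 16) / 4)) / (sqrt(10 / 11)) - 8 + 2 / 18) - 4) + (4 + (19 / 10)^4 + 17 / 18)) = 1972400400000 / 2401079866193 - 2362500000 * sqrt(110) / 2401079866193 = 0.81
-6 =-6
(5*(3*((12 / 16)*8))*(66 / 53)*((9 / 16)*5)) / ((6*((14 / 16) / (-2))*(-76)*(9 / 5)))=12375 / 14098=0.88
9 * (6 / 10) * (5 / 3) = 9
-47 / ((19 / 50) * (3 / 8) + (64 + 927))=-18800 / 396457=-0.05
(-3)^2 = 9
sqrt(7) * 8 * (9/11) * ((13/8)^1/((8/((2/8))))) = 117 * sqrt(7)/352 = 0.88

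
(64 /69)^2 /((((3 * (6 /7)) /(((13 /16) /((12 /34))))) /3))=99008 /42849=2.31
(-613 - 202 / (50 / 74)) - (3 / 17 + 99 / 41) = -15936053 / 17425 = -914.55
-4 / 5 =-0.80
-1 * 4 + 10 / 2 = 1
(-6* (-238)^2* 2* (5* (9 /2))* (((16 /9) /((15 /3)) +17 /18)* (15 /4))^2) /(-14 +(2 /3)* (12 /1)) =969249645 /16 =60578102.81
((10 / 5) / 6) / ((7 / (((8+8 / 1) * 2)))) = 32 / 21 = 1.52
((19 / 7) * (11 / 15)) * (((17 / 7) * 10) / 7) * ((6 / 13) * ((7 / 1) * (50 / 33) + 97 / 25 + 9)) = 3576256 / 47775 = 74.86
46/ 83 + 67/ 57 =8183/ 4731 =1.73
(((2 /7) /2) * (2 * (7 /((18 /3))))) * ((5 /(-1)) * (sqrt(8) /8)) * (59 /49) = -295 * sqrt(2) /588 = -0.71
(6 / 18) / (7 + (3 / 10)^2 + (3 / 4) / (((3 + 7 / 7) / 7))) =400 / 10083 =0.04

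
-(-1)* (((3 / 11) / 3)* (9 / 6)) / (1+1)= 3 / 44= 0.07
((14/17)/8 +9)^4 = 146812351921/21381376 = 6866.37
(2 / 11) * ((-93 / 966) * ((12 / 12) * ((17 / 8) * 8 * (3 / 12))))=-527 / 7084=-0.07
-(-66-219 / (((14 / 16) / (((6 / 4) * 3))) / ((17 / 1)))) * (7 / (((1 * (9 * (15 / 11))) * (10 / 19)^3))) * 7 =2367665069 / 4500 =526147.79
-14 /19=-0.74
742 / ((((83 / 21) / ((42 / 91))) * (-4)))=-23373 / 1079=-21.66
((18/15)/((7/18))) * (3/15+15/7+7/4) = 15471/1225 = 12.63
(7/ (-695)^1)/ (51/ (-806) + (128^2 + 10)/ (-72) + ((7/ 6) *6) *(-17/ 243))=2742012/ 62138678845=0.00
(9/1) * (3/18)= 3/2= 1.50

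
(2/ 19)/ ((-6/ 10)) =-10/ 57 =-0.18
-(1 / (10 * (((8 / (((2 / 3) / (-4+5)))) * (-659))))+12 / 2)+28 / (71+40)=-5605881 / 975320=-5.75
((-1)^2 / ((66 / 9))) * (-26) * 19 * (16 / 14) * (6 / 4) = -115.48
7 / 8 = 0.88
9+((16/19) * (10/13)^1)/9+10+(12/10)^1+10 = 336473/11115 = 30.27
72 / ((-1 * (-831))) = 24 / 277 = 0.09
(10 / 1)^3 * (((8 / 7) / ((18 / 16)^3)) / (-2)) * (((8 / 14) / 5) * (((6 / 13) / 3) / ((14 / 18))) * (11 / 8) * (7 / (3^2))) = -4505600 / 464373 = -9.70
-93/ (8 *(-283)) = 93/ 2264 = 0.04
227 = 227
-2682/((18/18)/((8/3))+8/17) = -364752/115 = -3171.76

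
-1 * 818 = -818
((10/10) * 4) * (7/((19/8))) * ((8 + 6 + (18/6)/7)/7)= 3232/133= 24.30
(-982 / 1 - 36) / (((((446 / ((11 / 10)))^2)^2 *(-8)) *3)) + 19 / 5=18042814232988269 / 4748109006720000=3.80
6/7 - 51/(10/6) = -1041/35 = -29.74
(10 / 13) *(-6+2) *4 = -160 / 13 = -12.31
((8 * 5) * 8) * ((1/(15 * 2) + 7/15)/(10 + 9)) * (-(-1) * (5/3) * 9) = 2400/19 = 126.32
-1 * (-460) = 460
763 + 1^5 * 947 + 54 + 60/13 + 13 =23161/13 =1781.62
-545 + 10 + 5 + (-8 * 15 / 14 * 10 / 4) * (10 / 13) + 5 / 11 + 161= -385414 / 1001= -385.03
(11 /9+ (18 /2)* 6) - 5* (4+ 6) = 5.22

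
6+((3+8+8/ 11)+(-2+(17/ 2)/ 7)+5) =3379/ 154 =21.94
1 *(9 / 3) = 3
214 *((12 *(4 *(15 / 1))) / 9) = 17120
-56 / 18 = -28 / 9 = -3.11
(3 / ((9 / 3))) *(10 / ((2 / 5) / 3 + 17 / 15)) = 150 / 19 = 7.89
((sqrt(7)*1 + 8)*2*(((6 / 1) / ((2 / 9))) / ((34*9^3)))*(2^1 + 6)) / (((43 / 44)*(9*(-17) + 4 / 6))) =-2816 / 3006603 - 352*sqrt(7) / 3006603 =-0.00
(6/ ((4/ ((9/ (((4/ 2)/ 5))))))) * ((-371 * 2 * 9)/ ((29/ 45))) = -20284425/ 58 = -349731.47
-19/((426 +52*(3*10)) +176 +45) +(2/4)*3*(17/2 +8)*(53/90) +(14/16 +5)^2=34663683/706240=49.08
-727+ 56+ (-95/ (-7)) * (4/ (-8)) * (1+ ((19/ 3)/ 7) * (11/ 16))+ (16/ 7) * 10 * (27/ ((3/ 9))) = 5500961/ 4704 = 1169.42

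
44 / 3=14.67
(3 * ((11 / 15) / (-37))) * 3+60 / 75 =23 / 37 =0.62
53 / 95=0.56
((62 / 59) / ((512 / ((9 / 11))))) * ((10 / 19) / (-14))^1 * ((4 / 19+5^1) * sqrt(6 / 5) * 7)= -2511 * sqrt(30) / 5452544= -0.00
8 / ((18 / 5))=20 / 9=2.22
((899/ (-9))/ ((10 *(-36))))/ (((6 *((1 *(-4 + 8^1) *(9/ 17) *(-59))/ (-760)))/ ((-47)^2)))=641442793/ 1032264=621.39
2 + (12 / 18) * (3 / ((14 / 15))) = 4.14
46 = 46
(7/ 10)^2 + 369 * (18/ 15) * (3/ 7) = 133183/ 700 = 190.26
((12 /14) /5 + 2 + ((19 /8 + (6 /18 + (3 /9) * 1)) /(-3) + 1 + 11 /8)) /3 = 4451 /3780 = 1.18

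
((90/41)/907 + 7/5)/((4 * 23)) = 260759/17106020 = 0.02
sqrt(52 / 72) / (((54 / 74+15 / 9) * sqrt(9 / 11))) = 37 * sqrt(286) / 1596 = 0.39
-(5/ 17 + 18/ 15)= -127/ 85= -1.49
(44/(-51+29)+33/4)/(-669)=-25/2676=-0.01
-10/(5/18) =-36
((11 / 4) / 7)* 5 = 1.96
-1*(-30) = 30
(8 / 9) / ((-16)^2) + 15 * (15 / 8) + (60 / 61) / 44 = 5440091 / 193248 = 28.15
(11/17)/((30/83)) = 913/510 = 1.79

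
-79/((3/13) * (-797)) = 1027/2391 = 0.43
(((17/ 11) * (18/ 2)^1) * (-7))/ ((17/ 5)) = -28.64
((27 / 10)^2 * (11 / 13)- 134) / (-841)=166181 / 1093300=0.15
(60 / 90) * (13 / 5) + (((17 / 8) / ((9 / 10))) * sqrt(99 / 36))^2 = 442303 / 25920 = 17.06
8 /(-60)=-0.13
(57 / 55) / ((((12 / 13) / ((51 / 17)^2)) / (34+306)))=3435.55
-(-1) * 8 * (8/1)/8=8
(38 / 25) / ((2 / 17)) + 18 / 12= 721 / 50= 14.42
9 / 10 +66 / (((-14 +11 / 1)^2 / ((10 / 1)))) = 2227 / 30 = 74.23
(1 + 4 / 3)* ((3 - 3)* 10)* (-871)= 0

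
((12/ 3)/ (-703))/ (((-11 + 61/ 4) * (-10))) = 8/ 59755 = 0.00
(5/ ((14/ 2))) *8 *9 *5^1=1800/ 7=257.14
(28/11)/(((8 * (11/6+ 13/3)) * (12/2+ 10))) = 21/6512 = 0.00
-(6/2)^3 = -27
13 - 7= 6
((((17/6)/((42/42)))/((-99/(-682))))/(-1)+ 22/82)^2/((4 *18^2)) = 113529025/397045476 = 0.29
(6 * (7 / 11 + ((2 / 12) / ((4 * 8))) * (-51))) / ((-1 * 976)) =-0.00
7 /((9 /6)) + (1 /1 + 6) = 35 /3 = 11.67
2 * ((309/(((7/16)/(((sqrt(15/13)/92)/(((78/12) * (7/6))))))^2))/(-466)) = -10679040/650180305229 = -0.00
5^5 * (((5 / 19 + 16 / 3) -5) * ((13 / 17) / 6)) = 40625 / 171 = 237.57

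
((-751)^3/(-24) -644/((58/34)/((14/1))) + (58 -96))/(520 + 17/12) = 12279672803/362906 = 33837.06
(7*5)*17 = 595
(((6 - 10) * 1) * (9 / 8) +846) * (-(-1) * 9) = 7573.50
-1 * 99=-99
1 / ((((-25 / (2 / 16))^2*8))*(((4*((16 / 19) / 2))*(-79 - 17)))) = -19 / 983040000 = -0.00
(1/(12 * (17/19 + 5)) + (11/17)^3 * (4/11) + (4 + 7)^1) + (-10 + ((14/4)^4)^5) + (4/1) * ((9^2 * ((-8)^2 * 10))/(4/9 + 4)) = 8232412538310734603621/108184731648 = 76095881672.99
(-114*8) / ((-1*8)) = 114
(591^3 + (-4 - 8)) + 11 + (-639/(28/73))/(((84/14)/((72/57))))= 27454487663/133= 206424719.27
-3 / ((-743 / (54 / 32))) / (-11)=-81 / 130768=-0.00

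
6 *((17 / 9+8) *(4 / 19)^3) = 11392 / 20577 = 0.55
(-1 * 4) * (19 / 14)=-38 / 7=-5.43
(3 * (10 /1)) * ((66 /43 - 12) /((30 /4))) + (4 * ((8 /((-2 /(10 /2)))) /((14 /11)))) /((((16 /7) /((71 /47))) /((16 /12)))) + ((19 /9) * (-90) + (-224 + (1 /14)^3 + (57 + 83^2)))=107054109247 /16636872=6434.75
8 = 8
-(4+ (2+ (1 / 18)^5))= -11337409 / 1889568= -6.00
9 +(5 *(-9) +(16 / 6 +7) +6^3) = 569 / 3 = 189.67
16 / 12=4 / 3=1.33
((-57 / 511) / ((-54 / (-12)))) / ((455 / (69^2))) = -60306 / 232505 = -0.26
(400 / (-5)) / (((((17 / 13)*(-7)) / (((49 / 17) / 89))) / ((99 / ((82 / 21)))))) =7567560 / 1054561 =7.18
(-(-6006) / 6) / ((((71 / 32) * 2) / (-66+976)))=14574560 / 71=205275.49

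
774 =774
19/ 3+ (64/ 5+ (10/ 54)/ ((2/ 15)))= 1847/ 90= 20.52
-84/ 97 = -0.87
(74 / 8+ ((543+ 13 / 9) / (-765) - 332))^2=3174194767129 / 30338064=104627.47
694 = 694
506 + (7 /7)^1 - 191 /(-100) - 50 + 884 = 134291 /100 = 1342.91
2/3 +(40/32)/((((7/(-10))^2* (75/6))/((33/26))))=1769/1911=0.93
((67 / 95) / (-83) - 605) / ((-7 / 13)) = 62016396 / 55195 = 1123.59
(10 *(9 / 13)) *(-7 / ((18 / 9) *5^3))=-63 / 325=-0.19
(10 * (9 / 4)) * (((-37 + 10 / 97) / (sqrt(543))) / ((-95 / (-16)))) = -85896 * sqrt(543) / 333583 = -6.00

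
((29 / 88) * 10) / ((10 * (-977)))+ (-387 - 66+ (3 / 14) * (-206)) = -299196683 / 601832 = -497.14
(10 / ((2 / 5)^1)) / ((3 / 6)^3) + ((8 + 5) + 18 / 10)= 214.80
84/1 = 84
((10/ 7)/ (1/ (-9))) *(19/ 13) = -1710/ 91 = -18.79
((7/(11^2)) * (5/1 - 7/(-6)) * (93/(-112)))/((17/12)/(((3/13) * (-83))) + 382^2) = -23157/11407244024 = -0.00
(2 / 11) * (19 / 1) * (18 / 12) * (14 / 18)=133 / 33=4.03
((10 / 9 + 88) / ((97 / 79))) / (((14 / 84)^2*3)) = 253432 / 291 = 870.90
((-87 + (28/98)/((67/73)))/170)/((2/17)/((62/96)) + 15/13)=-16384771/42927570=-0.38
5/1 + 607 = 612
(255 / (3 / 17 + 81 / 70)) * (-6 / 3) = -202300 / 529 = -382.42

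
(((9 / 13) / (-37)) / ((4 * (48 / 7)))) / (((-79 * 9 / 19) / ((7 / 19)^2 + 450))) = 1137493 / 138620352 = 0.01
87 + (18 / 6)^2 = 96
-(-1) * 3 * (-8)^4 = 12288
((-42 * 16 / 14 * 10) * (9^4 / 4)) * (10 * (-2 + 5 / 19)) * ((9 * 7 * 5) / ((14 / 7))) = 40920957000 / 19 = 2153734578.95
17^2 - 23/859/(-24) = 5958047/20616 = 289.00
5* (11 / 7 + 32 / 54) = 2045 / 189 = 10.82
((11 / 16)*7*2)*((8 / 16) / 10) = 0.48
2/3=0.67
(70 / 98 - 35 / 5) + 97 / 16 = -25 / 112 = -0.22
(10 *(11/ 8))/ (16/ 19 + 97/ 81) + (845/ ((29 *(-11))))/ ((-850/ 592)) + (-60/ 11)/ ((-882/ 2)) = 430336837093/ 50047023180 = 8.60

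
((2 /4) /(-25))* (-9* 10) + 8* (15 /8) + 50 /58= 2561 /145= 17.66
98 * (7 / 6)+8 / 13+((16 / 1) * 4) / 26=4579 / 39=117.41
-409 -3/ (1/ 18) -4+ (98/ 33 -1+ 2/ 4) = -464.53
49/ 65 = 0.75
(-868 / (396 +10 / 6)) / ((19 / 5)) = -13020 / 22667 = -0.57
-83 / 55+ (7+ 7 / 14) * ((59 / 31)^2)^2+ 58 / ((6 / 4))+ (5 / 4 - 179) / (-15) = 17970444739 / 121904772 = 147.41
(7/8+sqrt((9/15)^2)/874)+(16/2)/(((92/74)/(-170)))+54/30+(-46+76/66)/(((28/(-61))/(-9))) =-2652332633/1345960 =-1970.59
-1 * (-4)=4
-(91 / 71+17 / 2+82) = -13033 / 142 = -91.78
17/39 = 0.44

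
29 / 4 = 7.25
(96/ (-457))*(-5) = 480/ 457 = 1.05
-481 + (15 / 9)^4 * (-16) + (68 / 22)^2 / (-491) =-2908915607 / 4812291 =-604.48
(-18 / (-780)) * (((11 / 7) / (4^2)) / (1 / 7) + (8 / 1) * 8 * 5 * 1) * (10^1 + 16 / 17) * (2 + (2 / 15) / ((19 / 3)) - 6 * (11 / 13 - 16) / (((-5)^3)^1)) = 28589465079 / 272935000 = 104.75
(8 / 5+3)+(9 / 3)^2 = 68 / 5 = 13.60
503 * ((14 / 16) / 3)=3521 / 24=146.71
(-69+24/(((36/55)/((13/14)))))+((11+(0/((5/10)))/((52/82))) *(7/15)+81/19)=-50984/1995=-25.56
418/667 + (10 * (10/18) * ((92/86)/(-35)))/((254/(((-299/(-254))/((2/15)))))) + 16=322925647685/19429025658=16.62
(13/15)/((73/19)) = 247/1095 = 0.23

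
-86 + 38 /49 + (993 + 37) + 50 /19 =882036 /931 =947.41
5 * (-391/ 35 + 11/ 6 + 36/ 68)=-31447/ 714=-44.04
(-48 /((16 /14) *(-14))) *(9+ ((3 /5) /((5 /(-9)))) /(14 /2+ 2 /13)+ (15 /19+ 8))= 779181 /14725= 52.92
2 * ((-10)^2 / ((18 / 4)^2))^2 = 48.77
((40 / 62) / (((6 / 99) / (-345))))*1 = -113850 / 31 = -3672.58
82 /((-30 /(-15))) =41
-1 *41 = -41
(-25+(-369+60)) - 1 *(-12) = -322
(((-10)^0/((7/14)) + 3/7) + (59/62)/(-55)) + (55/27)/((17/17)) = 2866889/644490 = 4.45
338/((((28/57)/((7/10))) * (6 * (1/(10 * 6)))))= 9633/2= 4816.50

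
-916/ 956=-229/ 239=-0.96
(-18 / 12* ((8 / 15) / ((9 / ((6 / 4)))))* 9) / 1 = -6 / 5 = -1.20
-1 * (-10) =10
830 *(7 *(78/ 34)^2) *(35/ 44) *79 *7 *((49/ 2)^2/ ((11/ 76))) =3901344374061225/ 69938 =55782898768.36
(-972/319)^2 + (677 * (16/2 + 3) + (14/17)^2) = 219301281995/29408929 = 7456.96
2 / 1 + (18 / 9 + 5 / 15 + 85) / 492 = 1607 / 738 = 2.18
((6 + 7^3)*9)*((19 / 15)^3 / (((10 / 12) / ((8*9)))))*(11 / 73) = 3791764944 / 45625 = 83107.18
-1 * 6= -6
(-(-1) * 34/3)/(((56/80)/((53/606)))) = 9010/6363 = 1.42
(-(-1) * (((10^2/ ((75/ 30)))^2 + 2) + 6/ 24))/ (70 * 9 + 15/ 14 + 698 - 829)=44863/ 14002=3.20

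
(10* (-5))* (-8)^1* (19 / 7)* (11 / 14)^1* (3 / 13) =125400 / 637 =196.86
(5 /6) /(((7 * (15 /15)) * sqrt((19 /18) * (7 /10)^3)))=50 * sqrt(665) /6517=0.20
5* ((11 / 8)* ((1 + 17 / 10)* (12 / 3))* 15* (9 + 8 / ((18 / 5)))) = 49995 / 4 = 12498.75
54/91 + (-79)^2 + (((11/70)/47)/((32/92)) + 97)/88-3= 187877739369/30110080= 6239.70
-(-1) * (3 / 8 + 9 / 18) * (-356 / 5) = -623 / 10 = -62.30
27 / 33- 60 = -651 / 11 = -59.18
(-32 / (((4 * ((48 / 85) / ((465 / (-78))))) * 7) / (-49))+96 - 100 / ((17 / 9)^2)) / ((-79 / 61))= 1438902221 / 3561636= 404.00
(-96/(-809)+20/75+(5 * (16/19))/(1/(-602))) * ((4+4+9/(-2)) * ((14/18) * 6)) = -28632305044/691695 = -41394.41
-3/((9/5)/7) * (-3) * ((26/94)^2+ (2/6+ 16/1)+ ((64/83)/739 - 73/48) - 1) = 1053925808495/2167894928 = 486.15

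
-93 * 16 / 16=-93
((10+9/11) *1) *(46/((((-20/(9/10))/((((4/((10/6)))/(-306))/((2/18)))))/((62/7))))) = 14.00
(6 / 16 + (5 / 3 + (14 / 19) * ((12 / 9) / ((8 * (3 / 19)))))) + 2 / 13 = 2.97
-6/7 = -0.86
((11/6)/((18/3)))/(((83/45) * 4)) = 55/1328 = 0.04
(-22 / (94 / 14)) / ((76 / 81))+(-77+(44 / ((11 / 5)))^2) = 570641 / 1786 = 319.51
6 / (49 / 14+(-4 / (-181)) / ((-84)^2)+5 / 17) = 1.58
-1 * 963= -963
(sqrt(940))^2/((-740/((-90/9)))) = 470/37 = 12.70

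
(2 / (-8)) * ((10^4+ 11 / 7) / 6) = -23337 / 56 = -416.73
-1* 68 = -68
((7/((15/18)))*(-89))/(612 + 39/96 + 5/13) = -1555008/1274605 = -1.22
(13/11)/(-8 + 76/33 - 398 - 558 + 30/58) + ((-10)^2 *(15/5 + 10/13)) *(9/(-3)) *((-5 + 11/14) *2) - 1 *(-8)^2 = 113203962029/11958037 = 9466.77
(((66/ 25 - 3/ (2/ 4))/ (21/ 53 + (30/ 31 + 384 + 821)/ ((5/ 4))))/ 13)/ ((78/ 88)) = -2024176/ 6699899375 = -0.00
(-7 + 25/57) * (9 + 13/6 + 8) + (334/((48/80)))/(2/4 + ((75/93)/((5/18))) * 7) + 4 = -20978131/220761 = -95.03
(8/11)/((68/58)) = 116/187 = 0.62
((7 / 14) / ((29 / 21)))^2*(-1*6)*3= -3969 / 1682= -2.36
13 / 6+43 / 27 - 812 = -43645 / 54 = -808.24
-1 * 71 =-71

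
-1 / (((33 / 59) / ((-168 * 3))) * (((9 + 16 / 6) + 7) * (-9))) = -59 / 11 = -5.36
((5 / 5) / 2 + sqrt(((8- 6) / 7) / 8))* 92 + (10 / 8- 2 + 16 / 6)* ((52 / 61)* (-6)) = 46* sqrt(7) / 7 + 2208 / 61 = 53.58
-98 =-98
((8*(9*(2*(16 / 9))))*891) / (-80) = -14256 / 5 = -2851.20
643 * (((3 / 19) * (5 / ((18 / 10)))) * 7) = 112525 / 57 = 1974.12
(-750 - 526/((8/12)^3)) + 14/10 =-50477/20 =-2523.85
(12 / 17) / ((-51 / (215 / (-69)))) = 860 / 19941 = 0.04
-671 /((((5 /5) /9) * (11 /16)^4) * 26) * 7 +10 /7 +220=-854672318 /121121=-7056.35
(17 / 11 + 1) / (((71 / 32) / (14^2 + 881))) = 964992 / 781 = 1235.59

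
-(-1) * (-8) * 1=-8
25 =25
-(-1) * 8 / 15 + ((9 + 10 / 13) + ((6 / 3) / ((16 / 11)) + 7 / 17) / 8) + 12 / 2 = 3506137 / 212160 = 16.53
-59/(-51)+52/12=280/51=5.49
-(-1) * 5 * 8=40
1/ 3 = 0.33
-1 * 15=-15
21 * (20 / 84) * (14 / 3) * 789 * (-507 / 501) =-3111290 / 167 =-18630.48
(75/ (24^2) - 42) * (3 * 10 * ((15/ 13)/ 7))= -602925/ 2912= -207.05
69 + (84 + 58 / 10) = 794 / 5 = 158.80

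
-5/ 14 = -0.36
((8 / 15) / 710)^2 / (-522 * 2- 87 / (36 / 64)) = -4 / 8497235625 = -0.00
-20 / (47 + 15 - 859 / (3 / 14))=3 / 592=0.01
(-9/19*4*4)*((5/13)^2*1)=-3600/3211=-1.12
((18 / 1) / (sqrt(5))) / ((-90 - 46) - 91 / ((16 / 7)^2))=-0.05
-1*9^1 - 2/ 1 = -11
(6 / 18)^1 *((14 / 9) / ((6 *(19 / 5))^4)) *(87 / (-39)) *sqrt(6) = -126875 *sqrt(6) / 29641250808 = -0.00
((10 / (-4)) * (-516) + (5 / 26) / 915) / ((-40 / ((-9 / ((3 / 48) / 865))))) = 3185529099 / 793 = 4017060.65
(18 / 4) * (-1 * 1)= -4.50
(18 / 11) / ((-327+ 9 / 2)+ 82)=-36 / 5291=-0.01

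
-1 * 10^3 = -1000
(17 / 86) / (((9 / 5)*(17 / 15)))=25 / 258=0.10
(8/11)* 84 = 672/11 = 61.09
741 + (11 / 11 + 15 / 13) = 9661 / 13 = 743.15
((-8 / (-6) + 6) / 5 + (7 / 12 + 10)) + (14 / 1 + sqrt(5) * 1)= sqrt(5) + 521 / 20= 28.29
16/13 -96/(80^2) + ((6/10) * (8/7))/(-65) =4387/3640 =1.21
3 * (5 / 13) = 15 / 13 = 1.15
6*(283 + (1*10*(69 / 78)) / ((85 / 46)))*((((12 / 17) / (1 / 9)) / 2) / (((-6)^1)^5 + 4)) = -5151681 / 7299851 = -0.71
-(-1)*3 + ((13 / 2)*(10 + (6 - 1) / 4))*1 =609 / 8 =76.12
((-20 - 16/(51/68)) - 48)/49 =-268/147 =-1.82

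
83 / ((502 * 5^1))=83 / 2510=0.03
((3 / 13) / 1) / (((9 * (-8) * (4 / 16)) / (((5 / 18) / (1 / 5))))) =-25 / 1404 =-0.02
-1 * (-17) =17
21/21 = 1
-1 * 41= -41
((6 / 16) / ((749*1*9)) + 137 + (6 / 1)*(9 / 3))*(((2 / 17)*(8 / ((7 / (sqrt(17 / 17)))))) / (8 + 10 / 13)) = 36221653 / 15241401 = 2.38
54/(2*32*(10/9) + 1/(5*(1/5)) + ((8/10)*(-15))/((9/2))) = 0.78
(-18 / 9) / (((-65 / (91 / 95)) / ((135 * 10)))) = 756 / 19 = 39.79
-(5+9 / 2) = -19 / 2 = -9.50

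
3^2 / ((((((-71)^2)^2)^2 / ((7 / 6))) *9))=7 / 3874521187474566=0.00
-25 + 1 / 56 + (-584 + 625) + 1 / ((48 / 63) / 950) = 1262.89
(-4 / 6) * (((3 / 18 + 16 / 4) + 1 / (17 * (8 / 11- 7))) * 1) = -3251 / 1173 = -2.77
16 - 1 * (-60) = 76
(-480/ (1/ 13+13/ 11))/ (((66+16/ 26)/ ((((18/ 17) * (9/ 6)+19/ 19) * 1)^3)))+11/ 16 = -10064649727/ 102111792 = -98.57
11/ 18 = 0.61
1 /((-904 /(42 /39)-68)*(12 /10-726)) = 35 /23019648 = 0.00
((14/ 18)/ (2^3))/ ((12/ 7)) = 49/ 864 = 0.06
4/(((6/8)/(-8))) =-128/3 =-42.67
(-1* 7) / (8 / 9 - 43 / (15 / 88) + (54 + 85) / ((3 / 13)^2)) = -105 / 35381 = -0.00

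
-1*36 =-36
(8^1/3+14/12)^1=23/6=3.83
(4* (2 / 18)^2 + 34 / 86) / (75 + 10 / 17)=26333 / 4475655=0.01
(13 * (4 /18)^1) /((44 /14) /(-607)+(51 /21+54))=15782 /308241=0.05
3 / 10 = 0.30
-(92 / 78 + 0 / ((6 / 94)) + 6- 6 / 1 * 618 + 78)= 141290 / 39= 3622.82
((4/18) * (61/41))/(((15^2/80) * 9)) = 1952/149445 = 0.01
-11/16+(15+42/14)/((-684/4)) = -241/304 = -0.79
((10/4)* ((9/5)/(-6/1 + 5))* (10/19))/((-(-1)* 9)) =-5/19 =-0.26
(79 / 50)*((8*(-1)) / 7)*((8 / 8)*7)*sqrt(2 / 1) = -316*sqrt(2) / 25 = -17.88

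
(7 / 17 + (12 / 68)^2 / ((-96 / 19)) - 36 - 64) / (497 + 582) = -921049 / 9978592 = -0.09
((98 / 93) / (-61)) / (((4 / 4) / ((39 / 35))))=-182 / 9455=-0.02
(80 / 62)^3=64000 / 29791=2.15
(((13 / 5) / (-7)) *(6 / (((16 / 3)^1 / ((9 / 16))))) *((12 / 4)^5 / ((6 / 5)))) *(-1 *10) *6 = 1279395 / 448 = 2855.79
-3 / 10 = -0.30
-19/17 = -1.12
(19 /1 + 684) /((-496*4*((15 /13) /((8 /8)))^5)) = -0.17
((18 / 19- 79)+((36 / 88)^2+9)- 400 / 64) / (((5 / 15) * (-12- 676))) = 32388 / 98857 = 0.33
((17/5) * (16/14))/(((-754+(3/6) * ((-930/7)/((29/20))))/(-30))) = 11832/81181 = 0.15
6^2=36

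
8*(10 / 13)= 80 / 13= 6.15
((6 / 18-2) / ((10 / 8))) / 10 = -2 / 15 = -0.13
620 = 620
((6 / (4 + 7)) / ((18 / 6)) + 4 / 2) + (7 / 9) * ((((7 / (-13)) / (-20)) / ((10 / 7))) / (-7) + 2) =106829 / 28600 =3.74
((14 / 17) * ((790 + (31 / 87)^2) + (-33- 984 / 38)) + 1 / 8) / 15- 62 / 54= 11443442123 / 293374440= 39.01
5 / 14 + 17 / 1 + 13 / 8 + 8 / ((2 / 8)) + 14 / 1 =3639 / 56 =64.98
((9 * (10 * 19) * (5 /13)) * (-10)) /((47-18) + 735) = -21375 /2483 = -8.61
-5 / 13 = -0.38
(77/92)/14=11/184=0.06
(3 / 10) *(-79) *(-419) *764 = 37933746 / 5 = 7586749.20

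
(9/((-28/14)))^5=-59049/32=-1845.28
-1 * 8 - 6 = -14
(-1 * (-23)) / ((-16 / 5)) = -7.19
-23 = -23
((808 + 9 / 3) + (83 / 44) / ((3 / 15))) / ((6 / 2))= 273.48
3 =3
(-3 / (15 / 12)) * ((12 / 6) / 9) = -8 / 15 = -0.53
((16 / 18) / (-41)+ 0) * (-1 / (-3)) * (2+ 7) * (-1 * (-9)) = -24 / 41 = -0.59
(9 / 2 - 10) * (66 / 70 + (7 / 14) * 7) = -3421 / 140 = -24.44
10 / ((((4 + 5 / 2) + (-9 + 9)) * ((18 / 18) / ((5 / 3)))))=100 / 39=2.56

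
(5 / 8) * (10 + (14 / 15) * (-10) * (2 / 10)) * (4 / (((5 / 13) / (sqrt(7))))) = 793 * sqrt(7) / 15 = 139.87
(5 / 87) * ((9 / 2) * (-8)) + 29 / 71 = -3419 / 2059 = -1.66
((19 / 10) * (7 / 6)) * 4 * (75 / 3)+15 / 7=4700 / 21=223.81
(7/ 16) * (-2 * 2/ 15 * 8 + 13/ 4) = 469/ 960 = 0.49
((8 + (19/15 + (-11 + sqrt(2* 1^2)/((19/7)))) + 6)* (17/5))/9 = 119* sqrt(2)/855 + 1088/675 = 1.81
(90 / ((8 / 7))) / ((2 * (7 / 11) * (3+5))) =495 / 64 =7.73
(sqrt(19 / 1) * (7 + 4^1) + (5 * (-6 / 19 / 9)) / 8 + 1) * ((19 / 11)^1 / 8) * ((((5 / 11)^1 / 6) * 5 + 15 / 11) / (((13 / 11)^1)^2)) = 25645 / 97344 + 24035 * sqrt(19) / 8112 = 13.18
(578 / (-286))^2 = 83521 / 20449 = 4.08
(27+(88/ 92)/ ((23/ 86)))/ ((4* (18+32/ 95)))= 1536625/ 3686072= 0.42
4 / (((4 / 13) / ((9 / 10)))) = 117 / 10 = 11.70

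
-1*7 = -7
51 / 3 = 17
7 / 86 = 0.08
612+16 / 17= 10420 / 17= 612.94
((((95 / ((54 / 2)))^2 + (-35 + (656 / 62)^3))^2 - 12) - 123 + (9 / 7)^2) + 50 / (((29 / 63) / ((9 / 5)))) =1350036.02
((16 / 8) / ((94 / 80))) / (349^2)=80 / 5724647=0.00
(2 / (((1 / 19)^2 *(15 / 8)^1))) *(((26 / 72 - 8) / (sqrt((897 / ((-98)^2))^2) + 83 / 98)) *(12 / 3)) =-277363520 / 22167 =-12512.45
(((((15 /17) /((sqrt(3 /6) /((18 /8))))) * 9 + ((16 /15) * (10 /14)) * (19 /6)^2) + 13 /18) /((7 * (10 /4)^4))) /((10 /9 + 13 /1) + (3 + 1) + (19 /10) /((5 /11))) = 50576 /36863925 + 17496 * sqrt(2) /5968445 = 0.01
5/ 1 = 5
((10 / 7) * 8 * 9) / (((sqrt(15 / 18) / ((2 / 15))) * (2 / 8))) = 384 * sqrt(30) / 35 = 60.09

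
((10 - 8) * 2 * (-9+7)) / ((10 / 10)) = -8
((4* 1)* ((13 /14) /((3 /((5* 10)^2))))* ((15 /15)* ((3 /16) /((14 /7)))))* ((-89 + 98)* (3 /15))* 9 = 131625 /28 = 4700.89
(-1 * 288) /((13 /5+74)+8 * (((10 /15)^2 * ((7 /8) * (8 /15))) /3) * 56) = -116640 /43567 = -2.68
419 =419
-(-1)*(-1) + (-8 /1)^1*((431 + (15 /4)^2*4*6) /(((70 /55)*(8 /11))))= -186005 /28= -6643.04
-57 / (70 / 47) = -2679 / 70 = -38.27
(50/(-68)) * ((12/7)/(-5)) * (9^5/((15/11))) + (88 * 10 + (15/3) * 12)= 1410938/119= 11856.62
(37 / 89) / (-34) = -37 / 3026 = -0.01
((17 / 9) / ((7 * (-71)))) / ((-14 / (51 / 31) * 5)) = 289 / 3235470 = 0.00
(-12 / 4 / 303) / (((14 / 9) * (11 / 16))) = -72 / 7777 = -0.01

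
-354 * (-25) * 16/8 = 17700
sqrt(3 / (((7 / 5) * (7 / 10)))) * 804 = 4020 * sqrt(6) / 7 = 1406.71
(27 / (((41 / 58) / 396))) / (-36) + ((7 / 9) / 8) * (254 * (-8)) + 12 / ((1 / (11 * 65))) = 2938088 / 369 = 7962.30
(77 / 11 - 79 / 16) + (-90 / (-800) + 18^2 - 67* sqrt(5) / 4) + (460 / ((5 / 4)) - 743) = -86.28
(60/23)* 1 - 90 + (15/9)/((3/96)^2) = 111730/69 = 1619.28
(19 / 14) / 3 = 19 / 42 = 0.45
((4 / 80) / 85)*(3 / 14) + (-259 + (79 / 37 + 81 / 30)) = -223817469 / 880600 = -254.16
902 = 902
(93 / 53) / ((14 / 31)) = 2883 / 742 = 3.89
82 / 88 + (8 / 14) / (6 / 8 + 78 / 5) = 0.97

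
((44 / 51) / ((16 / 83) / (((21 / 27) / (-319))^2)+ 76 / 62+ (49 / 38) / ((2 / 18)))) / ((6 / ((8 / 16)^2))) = 0.00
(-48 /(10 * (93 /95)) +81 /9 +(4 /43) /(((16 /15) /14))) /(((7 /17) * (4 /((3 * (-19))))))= -13737513 /74648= -184.03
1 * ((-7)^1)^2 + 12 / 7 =355 / 7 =50.71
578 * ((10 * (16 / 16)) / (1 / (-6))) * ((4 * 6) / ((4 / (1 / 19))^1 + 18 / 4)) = -1664640 / 161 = -10339.38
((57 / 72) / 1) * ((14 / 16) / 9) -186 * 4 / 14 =-641885 / 12096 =-53.07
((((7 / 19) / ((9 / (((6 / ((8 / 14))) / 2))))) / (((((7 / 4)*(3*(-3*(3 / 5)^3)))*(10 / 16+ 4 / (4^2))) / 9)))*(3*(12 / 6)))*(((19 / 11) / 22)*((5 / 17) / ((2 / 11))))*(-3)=2500 / 1683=1.49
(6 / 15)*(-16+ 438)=844 / 5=168.80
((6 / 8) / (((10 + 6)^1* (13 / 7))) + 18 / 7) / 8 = 0.32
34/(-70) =-17/35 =-0.49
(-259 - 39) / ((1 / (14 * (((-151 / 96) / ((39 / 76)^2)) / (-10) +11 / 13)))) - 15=-137737658 / 22815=-6037.15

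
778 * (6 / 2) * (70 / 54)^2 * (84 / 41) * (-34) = -907303600 / 3321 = -273201.93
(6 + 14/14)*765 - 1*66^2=999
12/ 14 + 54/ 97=960/ 679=1.41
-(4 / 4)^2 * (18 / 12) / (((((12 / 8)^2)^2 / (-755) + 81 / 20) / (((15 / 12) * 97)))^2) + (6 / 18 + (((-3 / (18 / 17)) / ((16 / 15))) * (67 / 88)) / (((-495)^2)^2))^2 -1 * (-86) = -6481144932299446479760438555654031 / 5132352644379841871840256000000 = -1262.80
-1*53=-53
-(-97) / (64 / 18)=873 / 32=27.28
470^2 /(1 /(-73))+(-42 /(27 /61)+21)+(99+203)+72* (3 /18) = -16125459.89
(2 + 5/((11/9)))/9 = 67/99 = 0.68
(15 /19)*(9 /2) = 135 /38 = 3.55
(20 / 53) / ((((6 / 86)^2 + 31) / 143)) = 1322035 / 759596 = 1.74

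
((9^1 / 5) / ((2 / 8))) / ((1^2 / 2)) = 72 / 5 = 14.40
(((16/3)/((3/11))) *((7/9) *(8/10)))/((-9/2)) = -9856/3645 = -2.70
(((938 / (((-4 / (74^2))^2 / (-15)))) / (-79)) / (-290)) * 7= -18458611689 / 2291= -8057010.78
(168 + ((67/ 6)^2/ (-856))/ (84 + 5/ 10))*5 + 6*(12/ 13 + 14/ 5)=11227327583/ 13019760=862.33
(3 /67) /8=3 /536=0.01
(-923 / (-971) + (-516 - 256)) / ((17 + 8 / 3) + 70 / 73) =-163962891 / 4386007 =-37.38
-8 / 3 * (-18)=48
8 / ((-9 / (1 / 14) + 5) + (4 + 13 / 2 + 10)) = -16 / 201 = -0.08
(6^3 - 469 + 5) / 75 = -248 / 75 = -3.31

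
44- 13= 31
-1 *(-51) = 51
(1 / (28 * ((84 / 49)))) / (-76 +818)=1 / 35616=0.00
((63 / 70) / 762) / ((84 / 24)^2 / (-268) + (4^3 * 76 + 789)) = 0.00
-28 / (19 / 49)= -1372 / 19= -72.21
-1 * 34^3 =-39304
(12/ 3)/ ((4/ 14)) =14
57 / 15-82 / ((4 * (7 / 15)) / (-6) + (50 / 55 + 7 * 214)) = 6945682 / 1854515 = 3.75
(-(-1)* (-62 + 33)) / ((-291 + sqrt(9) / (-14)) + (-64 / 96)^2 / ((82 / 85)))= 0.10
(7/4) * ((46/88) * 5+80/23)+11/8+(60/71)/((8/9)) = 3732431/287408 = 12.99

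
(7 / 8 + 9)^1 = 79 / 8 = 9.88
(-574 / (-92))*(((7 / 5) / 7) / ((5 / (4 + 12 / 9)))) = 2296 / 1725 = 1.33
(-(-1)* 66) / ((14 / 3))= 99 / 7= 14.14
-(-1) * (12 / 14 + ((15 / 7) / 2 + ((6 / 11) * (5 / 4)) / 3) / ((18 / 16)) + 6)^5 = 5275301515369644032 / 159832897686693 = 33005.10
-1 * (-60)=60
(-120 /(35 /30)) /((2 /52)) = -2674.29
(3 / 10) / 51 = 0.01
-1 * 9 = -9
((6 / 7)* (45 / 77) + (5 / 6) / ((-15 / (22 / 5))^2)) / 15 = 1041688 / 27286875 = 0.04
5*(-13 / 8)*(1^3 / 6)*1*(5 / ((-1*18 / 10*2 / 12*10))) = 325 / 144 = 2.26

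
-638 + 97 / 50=-31803 / 50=-636.06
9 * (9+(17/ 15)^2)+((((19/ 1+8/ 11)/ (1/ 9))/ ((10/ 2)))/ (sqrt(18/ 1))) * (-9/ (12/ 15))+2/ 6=6967/ 75 - 5859 * sqrt(2)/ 88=-1.26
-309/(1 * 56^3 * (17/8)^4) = -2472/28647703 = -0.00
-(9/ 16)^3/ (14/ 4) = -729/ 14336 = -0.05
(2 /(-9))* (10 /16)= -5 /36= -0.14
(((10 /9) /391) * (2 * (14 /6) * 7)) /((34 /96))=15680 /59823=0.26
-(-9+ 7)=2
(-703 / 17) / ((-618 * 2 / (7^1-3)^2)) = 2812 / 5253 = 0.54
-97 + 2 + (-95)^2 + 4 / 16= 35721 / 4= 8930.25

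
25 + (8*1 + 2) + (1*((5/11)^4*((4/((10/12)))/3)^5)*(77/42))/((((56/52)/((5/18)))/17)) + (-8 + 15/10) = 16149295/503118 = 32.10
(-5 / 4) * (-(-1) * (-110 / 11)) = 25 / 2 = 12.50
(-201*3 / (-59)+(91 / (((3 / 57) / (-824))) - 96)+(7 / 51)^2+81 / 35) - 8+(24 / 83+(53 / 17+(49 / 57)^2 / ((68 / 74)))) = -458589909487379221 / 321866441190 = -1424783.24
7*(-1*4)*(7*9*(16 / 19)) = -28224 / 19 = -1485.47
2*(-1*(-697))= 1394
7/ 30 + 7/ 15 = 7/ 10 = 0.70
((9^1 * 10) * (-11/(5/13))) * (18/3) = -15444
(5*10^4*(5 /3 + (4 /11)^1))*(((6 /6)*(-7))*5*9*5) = -1758750000 /11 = -159886363.64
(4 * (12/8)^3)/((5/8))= 108/5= 21.60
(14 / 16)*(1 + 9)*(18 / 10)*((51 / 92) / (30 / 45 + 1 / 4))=9639 / 1012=9.52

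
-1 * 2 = -2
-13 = -13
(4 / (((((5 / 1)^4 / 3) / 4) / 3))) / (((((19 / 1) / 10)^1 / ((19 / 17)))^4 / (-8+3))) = -11520 / 83521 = -0.14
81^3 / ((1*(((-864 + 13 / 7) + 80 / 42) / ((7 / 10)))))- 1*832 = -228422627 / 180650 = -1264.45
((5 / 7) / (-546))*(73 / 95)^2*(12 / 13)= -10658 / 14947205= -0.00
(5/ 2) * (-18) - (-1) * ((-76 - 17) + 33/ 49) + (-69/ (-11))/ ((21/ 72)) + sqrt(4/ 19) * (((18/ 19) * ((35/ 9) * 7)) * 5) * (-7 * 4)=-137200 * sqrt(19)/ 361 - 62427/ 539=-1772.44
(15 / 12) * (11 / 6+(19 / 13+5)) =3235 / 312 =10.37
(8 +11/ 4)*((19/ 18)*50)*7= 142975/ 36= 3971.53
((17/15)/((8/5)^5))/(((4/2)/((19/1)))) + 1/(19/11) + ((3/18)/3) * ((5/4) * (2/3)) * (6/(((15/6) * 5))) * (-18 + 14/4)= 71919527/56033280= 1.28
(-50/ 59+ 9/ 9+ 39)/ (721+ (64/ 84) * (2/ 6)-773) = -14553/ 19234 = -0.76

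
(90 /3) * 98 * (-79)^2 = 18348540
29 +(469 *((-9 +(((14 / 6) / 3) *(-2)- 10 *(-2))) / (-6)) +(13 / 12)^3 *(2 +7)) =-1205795 / 1728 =-697.80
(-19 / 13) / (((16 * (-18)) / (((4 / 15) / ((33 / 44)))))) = 19 / 10530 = 0.00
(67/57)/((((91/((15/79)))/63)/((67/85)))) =0.12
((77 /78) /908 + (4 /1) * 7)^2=3932879956201 /5016038976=784.06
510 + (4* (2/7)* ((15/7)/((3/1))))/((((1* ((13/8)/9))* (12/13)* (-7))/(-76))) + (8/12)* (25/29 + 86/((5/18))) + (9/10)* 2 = 771.95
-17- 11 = -28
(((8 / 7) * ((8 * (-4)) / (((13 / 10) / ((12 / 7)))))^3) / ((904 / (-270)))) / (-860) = -764411904000 / 25631210423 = -29.82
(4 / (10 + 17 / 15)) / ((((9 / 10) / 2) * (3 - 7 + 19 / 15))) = -2000 / 6847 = -0.29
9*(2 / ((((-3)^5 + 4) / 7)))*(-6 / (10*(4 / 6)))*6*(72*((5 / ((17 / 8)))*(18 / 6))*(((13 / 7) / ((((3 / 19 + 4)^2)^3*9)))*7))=399485017556352 / 987664331781823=0.40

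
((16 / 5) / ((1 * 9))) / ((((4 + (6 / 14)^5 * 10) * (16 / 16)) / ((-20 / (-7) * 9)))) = 76832 / 34829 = 2.21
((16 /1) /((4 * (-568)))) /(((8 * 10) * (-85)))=1 /965600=0.00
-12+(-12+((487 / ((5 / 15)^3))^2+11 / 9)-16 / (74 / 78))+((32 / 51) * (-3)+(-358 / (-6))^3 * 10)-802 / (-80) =175020369.13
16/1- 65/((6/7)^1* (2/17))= -628.58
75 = 75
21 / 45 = 7 / 15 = 0.47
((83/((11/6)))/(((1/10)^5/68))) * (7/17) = 126763636.36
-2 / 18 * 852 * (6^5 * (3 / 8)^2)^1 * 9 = -931662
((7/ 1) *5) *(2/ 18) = 35/ 9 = 3.89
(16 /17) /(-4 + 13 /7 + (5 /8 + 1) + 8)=896 /7123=0.13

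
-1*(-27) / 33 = 9 / 11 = 0.82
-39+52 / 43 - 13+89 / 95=-49.85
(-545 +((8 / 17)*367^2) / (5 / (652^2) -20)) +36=-531623116223 / 144535275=-3678.15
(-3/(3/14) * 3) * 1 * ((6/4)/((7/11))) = -99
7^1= 7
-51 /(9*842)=-17 /2526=-0.01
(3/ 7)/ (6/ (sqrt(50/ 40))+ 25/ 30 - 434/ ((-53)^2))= -2892399210/ 281748397693+ 10226063376 * sqrt(5)/ 281748397693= 0.07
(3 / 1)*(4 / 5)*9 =108 / 5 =21.60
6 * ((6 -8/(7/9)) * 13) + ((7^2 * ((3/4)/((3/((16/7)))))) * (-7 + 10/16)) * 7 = -22173/14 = -1583.79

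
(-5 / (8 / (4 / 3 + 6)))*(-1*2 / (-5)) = -11 / 6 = -1.83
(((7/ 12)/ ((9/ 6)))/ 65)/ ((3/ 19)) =133/ 3510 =0.04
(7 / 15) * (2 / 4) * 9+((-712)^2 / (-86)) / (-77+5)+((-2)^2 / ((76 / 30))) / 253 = 1562232469 / 18603090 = 83.98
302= 302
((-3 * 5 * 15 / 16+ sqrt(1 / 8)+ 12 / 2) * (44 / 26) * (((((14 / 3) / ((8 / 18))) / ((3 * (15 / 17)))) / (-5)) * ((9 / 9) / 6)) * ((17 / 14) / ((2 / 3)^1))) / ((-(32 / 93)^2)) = -1182292353 / 42598400+ 9165057 * sqrt(2) / 10649600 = -26.54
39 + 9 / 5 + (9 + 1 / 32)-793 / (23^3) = 96880611 / 1946720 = 49.77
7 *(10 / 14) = 5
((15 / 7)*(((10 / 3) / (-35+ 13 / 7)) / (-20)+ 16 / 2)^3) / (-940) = -1383586741207 / 1183184142336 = -1.17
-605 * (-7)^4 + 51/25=-36315074/25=-1452602.96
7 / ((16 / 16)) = 7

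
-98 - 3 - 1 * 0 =-101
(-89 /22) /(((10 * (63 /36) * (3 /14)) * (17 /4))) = -712 /2805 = -0.25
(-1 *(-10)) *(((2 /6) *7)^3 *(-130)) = -445900 /27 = -16514.81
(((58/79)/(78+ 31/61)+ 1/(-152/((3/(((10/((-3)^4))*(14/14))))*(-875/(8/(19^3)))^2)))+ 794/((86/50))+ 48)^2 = 2246578110607648418040969039998096857034649/277511305892765630464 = 8095447150811789229842.33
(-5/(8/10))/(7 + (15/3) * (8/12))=-75/124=-0.60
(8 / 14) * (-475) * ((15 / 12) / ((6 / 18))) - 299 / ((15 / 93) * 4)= -207383 / 140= -1481.31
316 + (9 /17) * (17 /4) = 1273 /4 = 318.25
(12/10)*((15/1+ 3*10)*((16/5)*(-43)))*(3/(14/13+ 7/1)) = -482976/175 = -2759.86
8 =8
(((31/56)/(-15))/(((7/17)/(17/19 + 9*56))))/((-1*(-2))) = -5055511/223440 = -22.63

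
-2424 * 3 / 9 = -808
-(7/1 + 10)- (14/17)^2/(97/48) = -485969/28033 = -17.34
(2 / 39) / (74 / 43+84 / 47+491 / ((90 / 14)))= 60630 / 94447951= 0.00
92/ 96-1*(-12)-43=-721/ 24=-30.04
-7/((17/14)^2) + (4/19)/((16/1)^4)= -4.75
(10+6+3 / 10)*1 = 163 / 10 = 16.30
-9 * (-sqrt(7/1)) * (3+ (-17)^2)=2628 * sqrt(7)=6953.03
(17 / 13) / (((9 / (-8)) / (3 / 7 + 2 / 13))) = -0.68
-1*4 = -4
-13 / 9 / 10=-0.14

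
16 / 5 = 3.20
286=286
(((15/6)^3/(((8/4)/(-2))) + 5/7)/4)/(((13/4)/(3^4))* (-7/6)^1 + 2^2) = -40581/43036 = -0.94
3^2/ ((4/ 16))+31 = 67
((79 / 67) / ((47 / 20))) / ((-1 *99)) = -1580 / 311751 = -0.01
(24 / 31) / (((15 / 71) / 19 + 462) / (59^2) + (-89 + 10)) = -56350428 / 5740431169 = -0.01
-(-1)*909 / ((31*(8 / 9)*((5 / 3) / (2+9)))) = 269973 / 1240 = 217.72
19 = 19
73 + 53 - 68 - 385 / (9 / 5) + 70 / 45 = -154.33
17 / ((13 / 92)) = 1564 / 13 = 120.31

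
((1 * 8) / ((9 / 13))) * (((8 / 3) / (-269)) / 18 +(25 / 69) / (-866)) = -7290244 / 650989953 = -0.01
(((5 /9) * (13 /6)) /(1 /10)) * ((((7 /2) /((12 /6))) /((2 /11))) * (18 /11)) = 2275 /12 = 189.58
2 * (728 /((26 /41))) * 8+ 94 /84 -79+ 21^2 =786707 /42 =18731.12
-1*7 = -7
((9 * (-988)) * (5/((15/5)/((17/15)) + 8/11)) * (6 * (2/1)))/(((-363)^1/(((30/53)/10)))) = 9069840/367873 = 24.65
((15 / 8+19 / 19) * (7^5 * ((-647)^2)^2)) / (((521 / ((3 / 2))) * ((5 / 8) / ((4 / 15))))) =135476870029388482 / 13025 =10401295203791.82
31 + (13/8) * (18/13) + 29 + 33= 381/4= 95.25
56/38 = 28/19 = 1.47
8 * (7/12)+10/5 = 20/3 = 6.67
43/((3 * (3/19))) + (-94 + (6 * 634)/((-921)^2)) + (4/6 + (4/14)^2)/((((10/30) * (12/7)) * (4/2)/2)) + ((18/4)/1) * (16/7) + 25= 396370301/11875374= 33.38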